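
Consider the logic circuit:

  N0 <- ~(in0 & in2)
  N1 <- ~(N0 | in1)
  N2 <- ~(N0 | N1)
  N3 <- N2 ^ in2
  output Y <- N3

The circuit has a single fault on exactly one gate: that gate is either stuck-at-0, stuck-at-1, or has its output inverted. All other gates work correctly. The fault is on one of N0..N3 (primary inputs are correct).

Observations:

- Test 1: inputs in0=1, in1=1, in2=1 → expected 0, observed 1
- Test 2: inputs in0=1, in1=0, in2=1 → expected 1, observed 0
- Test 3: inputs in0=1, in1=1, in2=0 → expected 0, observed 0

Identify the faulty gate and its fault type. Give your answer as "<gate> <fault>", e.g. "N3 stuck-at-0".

N1 inverted output

Fault-free values for test 1 (in0=1, in1=1, in2=1): N0=0, N1=0, N2=1, N3=0, giving Y=0. Observed 1.
Test 1: faults giving observed 1 are {N0 stuck-at-1, N0 inverted output, N1 stuck-at-1, N1 inverted output, N2 stuck-at-0, N2 inverted output, N3 stuck-at-1, N3 inverted output}.
Test 2 (in0=1, in1=0, in2=1): fault-free N0=0, N1=1, N2=0, N3=1 → 1; observed 0. Eliminates N0 stuck-at-1, N0 inverted output, N1 stuck-at-1, N2 stuck-at-0, N3 stuck-at-1.
Test 3 (in0=1, in1=1, in2=0): fault-free N0=1, N1=0, N2=0, N3=0 → 0; observed 0. Eliminates N2 inverted output, N3 inverted output.
Only N1 inverted output is consistent with every test.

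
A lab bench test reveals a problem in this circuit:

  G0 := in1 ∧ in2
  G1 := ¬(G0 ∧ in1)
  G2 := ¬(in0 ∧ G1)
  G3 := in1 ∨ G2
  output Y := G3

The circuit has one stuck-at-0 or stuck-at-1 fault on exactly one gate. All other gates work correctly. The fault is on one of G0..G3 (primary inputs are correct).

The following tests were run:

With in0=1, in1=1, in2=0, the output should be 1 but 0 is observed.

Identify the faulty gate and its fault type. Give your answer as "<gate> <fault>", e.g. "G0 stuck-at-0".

G3 stuck-at-0

Fault-free values for test 1 (in0=1, in1=1, in2=0): G0=0, G1=1, G2=0, G3=1, giving Y=1. Observed 0.
Test 1: faults giving observed 0 are {G3 stuck-at-0}.
Only G3 stuck-at-0 is consistent with every test.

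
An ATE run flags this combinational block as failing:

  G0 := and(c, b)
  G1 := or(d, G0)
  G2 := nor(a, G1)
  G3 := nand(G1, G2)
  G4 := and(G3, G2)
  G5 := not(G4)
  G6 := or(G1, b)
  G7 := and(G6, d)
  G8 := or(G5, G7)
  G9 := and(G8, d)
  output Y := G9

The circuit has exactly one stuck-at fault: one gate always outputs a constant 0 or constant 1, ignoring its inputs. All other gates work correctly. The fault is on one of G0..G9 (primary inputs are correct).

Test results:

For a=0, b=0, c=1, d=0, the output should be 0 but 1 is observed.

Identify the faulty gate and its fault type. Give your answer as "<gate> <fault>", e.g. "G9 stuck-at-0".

G9 stuck-at-1

Fault-free values for test 1 (a=0, b=0, c=1, d=0): G0=0, G1=0, G2=1, G3=1, G4=1, G5=0, G6=0, G7=0, G8=0, G9=0, giving Y=0. Observed 1.
Test 1: faults giving observed 1 are {G9 stuck-at-1}.
Only G9 stuck-at-1 is consistent with every test.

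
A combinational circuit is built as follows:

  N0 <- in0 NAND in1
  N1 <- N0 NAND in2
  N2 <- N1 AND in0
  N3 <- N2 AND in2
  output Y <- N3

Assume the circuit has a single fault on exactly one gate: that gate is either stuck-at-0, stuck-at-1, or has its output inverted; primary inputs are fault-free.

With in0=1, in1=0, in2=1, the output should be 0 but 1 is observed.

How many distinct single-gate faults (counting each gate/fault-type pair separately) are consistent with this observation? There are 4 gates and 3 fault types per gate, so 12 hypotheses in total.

8

Fault-free: N0=1, N1=0, N2=0, N3=0 → 0. Observed 1.
  N0 stuck-at-0: output 1 ✓
  N0 stuck-at-1: output 0 ✗
  N0 inverted output: output 1 ✓
  N1 stuck-at-0: output 0 ✗
  N1 stuck-at-1: output 1 ✓
  N1 inverted output: output 1 ✓
  N2 stuck-at-0: output 0 ✗
  N2 stuck-at-1: output 1 ✓
  N2 inverted output: output 1 ✓
  N3 stuck-at-0: output 0 ✗
  N3 stuck-at-1: output 1 ✓
  N3 inverted output: output 1 ✓
Consistent faults: {N0 stuck-at-0, N0 inverted output, N1 stuck-at-1, N1 inverted output, N2 stuck-at-1, N2 inverted output, N3 stuck-at-1, N3 inverted output} — 8 in all.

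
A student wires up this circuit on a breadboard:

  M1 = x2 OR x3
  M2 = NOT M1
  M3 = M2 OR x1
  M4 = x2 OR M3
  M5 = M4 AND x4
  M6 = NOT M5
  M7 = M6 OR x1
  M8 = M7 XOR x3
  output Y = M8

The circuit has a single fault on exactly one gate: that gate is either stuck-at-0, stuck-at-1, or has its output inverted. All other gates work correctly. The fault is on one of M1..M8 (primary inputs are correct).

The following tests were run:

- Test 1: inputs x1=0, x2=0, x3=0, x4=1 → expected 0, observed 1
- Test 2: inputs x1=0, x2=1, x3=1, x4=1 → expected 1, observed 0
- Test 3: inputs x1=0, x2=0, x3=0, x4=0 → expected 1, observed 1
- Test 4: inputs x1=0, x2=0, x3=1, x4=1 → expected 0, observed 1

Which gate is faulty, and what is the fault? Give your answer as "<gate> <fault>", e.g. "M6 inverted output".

Fault-free values for test 1 (x1=0, x2=0, x3=0, x4=1): M1=0, M2=1, M3=1, M4=1, M5=1, M6=0, M7=0, M8=0, giving Y=0. Observed 1.
Test 1: faults giving observed 1 are {M1 stuck-at-1, M1 inverted output, M2 stuck-at-0, M2 inverted output, M3 stuck-at-0, M3 inverted output, M4 stuck-at-0, M4 inverted output, M5 stuck-at-0, M5 inverted output, M6 stuck-at-1, M6 inverted output, M7 stuck-at-1, M7 inverted output, M8 stuck-at-1, M8 inverted output}.
Test 2 (x1=0, x2=1, x3=1, x4=1): fault-free M1=1, M2=0, M3=0, M4=1, M5=1, M6=0, M7=0, M8=1 → 1; observed 0. Eliminates M1 stuck-at-1, M1 inverted output, M2 stuck-at-0, M2 inverted output, M3 stuck-at-0, M3 inverted output, M8 stuck-at-1.
Test 3 (x1=0, x2=0, x3=0, x4=0): fault-free M1=0, M2=1, M3=1, M4=1, M5=0, M6=1, M7=1, M8=1 → 1; observed 1. Eliminates M5 inverted output, M6 inverted output, M7 inverted output, M8 inverted output.
Test 4 (x1=0, x2=0, x3=1, x4=1): fault-free M1=1, M2=0, M3=0, M4=0, M5=0, M6=1, M7=1, M8=0 → 0; observed 1. Eliminates M4 stuck-at-0, M5 stuck-at-0, M6 stuck-at-1, M7 stuck-at-1.
Only M4 inverted output is consistent with every test.

M4 inverted output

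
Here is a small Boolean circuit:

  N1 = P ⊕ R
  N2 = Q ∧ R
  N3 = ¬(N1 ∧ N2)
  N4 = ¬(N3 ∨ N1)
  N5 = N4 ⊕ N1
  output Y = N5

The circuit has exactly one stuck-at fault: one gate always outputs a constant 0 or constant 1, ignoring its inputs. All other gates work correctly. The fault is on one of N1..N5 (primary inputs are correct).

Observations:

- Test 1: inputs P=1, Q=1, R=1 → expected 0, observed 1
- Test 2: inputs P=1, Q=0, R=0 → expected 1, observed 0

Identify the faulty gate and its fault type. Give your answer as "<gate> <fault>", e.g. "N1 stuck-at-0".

N4 stuck-at-1

Fault-free values for test 1 (P=1, Q=1, R=1): N1=0, N2=1, N3=1, N4=0, N5=0, giving Y=0. Observed 1.
Test 1: faults giving observed 1 are {N1 stuck-at-1, N3 stuck-at-0, N4 stuck-at-1, N5 stuck-at-1}.
Test 2 (P=1, Q=0, R=0): fault-free N1=1, N2=0, N3=1, N4=0, N5=1 → 1; observed 0. Eliminates N1 stuck-at-1, N3 stuck-at-0, N5 stuck-at-1.
Only N4 stuck-at-1 is consistent with every test.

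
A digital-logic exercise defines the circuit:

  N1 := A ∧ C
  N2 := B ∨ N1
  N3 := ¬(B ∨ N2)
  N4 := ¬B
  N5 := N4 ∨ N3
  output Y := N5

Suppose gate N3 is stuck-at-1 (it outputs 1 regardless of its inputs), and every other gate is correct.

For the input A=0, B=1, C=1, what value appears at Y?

Propagate with N3 forced: N1=0, N2=1, N3=1 [stuck-at-1], N4=0, N5=1.
So Y = 1. (Without the fault it would be 0.)

1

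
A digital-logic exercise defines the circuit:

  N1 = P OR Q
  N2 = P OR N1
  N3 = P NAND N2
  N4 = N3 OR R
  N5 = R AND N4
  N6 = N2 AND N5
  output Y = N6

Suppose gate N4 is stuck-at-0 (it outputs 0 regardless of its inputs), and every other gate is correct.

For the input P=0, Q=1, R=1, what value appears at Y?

Propagate with N4 forced: N1=1, N2=1, N3=1, N4=0 [stuck-at-0], N5=0, N6=0.
So Y = 0. (Without the fault it would be 1.)

0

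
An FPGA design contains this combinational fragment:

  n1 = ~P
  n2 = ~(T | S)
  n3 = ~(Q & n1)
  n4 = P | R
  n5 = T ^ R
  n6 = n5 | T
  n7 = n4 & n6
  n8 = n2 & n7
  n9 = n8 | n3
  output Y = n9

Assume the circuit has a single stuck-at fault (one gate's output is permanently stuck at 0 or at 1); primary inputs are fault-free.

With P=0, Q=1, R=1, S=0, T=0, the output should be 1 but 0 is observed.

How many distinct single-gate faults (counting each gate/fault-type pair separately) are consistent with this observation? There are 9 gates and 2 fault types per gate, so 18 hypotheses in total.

Fault-free: n1=1, n2=1, n3=0, n4=1, n5=1, n6=1, n7=1, n8=1, n9=1 → 1. Observed 0.
  n1: none of the 2 fault types match ✗
  n2: stuck-at-0 ✓; others ✗
  n3: none of the 2 fault types match ✗
  n4: stuck-at-0 ✓; others ✗
  n5: stuck-at-0 ✓; others ✗
  n6: stuck-at-0 ✓; others ✗
  n7: stuck-at-0 ✓; others ✗
  n8: stuck-at-0 ✓; others ✗
  n9: stuck-at-0 ✓; others ✗
Consistent faults: {n2 stuck-at-0, n4 stuck-at-0, n5 stuck-at-0, n6 stuck-at-0, n7 stuck-at-0, n8 stuck-at-0, n9 stuck-at-0} — 7 in all.

7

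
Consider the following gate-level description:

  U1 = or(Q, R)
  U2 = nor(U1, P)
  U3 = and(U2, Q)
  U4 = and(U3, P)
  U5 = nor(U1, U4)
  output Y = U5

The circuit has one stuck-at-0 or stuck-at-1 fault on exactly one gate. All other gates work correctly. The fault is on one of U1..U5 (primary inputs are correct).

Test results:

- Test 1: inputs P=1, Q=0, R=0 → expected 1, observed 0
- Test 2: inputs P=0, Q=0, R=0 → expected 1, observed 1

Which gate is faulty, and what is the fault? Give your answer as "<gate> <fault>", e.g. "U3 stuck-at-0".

U3 stuck-at-1

Fault-free values for test 1 (P=1, Q=0, R=0): U1=0, U2=0, U3=0, U4=0, U5=1, giving Y=1. Observed 0.
Test 1: faults giving observed 0 are {U1 stuck-at-1, U3 stuck-at-1, U4 stuck-at-1, U5 stuck-at-0}.
Test 2 (P=0, Q=0, R=0): fault-free U1=0, U2=1, U3=0, U4=0, U5=1 → 1; observed 1. Eliminates U1 stuck-at-1, U4 stuck-at-1, U5 stuck-at-0.
Only U3 stuck-at-1 is consistent with every test.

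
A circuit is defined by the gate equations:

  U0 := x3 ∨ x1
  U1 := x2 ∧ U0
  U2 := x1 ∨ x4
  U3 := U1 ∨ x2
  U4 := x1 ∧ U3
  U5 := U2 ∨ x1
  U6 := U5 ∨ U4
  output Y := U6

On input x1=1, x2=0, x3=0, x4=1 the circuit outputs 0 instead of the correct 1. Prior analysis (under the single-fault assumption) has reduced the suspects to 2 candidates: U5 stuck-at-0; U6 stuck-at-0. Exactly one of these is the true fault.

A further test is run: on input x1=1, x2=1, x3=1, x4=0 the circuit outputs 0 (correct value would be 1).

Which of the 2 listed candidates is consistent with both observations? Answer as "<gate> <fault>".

U6 stuck-at-0

Evaluate each candidate on input x1=1, x2=1, x3=1, x4=0:
  U5 stuck-at-0: U0=1, U1=1, U2=1, U3=1, U4=1, U5=0 [stuck-at-0], U6=1 → 1 — eliminated
  U6 stuck-at-0: U0=1, U1=1, U2=1, U3=1, U4=1, U5=1, U6=0 [stuck-at-0] → 0 — matches
Only U6 stuck-at-0 reproduces the observed 0.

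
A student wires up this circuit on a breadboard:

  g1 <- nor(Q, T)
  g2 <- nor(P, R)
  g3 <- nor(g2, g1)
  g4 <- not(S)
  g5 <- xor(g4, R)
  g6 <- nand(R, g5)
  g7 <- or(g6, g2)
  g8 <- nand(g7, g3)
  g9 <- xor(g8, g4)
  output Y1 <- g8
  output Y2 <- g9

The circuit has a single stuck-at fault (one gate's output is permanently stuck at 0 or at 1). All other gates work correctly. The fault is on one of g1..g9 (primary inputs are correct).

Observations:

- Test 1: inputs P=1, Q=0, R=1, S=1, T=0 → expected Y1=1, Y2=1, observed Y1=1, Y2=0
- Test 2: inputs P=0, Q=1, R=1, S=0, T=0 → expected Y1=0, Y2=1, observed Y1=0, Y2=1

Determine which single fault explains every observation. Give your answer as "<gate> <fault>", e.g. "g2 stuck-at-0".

g4 stuck-at-1

Fault-free values for test 1 (P=1, Q=0, R=1, S=1, T=0): g1=1, g2=0, g3=0, g4=0, g5=1, g6=0, g7=0, g8=1, g9=1, giving Y1=1, Y2=1. Observed Y1=1, Y2=0.
Test 1: faults giving observed Y1=1, Y2=0 are {g4 stuck-at-1, g9 stuck-at-0}.
Test 2 (P=0, Q=1, R=1, S=0, T=0): fault-free g1=0, g2=0, g3=1, g4=1, g5=0, g6=1, g7=1, g8=0, g9=1 → Y1=0, Y2=1; observed Y1=0, Y2=1. Eliminates g9 stuck-at-0.
Only g4 stuck-at-1 is consistent with every test.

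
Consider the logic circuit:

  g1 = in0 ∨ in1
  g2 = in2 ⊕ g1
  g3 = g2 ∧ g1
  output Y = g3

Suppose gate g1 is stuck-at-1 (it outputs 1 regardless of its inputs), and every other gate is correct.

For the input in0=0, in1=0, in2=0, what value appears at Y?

Propagate with g1 forced: g1=1 [stuck-at-1], g2=1, g3=1.
So Y = 1. (Without the fault it would be 0.)

1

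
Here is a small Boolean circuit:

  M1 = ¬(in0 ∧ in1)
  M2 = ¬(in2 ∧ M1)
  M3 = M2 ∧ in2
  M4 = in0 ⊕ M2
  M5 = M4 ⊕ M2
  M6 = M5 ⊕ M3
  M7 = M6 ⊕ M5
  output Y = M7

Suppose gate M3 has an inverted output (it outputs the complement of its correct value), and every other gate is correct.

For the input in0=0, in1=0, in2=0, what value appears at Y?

1

Propagate with M3 forced: M1=1, M2=1, M3=1 [inverted output], M4=1, M5=0, M6=1, M7=1.
So Y = 1. (Without the fault it would be 0.)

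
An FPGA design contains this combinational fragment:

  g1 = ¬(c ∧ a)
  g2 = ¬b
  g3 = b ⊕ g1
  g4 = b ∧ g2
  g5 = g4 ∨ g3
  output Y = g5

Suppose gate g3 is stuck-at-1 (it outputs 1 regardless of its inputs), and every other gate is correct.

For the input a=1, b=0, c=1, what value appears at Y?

1

Propagate with g3 forced: g1=0, g2=1, g3=1 [stuck-at-1], g4=0, g5=1.
So Y = 1. (Without the fault it would be 0.)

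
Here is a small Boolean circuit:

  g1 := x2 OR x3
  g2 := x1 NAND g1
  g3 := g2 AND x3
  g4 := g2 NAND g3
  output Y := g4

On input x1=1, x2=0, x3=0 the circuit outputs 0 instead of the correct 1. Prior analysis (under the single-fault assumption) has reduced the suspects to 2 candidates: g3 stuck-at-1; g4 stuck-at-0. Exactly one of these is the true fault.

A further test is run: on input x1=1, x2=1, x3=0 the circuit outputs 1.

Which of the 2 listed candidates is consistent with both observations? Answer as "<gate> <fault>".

Evaluate each candidate on input x1=1, x2=1, x3=0:
  g3 stuck-at-1: g1=1, g2=0, g3=1 [stuck-at-1], g4=1 → 1 — matches
  g4 stuck-at-0: g1=1, g2=0, g3=0, g4=0 [stuck-at-0] → 0 — eliminated
Only g3 stuck-at-1 reproduces the observed 1.

g3 stuck-at-1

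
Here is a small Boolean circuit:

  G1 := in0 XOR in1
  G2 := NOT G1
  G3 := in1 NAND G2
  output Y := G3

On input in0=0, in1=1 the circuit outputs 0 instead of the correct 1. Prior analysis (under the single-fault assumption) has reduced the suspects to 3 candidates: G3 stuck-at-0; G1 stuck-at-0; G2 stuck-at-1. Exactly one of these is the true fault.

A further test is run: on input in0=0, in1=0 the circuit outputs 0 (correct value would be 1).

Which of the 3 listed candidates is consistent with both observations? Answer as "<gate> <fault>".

Evaluate each candidate on input in0=0, in1=0:
  G3 stuck-at-0: G1=0, G2=1, G3=0 [stuck-at-0] → 0 — matches
  G1 stuck-at-0: G1=0 [stuck-at-0], G2=1, G3=1 → 1 — eliminated
  G2 stuck-at-1: G1=0, G2=1 [stuck-at-1], G3=1 → 1 — eliminated
Only G3 stuck-at-0 reproduces the observed 0.

G3 stuck-at-0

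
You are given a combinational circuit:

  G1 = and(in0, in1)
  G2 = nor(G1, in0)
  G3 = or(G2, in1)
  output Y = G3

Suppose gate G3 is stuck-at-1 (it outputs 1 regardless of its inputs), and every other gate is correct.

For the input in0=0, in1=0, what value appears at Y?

1

Propagate with G3 forced: G1=0, G2=1, G3=1 [stuck-at-1].
So Y = 1. (Same as the fault-free value — the fault is masked on this input.)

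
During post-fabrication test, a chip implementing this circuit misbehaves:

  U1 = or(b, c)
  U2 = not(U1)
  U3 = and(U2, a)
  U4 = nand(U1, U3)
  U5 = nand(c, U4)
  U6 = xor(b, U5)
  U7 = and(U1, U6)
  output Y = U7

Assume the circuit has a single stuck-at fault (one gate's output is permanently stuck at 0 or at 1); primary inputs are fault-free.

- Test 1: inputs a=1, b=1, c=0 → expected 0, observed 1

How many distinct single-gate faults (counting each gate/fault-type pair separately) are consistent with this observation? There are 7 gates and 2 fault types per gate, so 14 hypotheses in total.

Fault-free: U1=1, U2=0, U3=0, U4=1, U5=1, U6=0, U7=0 → 0. Observed 1.
  U1 stuck-at-0: output 0 ✗
  U1 stuck-at-1: output 0 ✗
  U2 stuck-at-0: output 0 ✗
  U2 stuck-at-1: output 0 ✗
  U3 stuck-at-0: output 0 ✗
  U3 stuck-at-1: output 0 ✗
  U4 stuck-at-0: output 0 ✗
  U4 stuck-at-1: output 0 ✗
  U5 stuck-at-0: output 1 ✓
  U5 stuck-at-1: output 0 ✗
  U6 stuck-at-0: output 0 ✗
  U6 stuck-at-1: output 1 ✓
  U7 stuck-at-0: output 0 ✗
  U7 stuck-at-1: output 1 ✓
Consistent faults: {U5 stuck-at-0, U6 stuck-at-1, U7 stuck-at-1} — 3 in all.

3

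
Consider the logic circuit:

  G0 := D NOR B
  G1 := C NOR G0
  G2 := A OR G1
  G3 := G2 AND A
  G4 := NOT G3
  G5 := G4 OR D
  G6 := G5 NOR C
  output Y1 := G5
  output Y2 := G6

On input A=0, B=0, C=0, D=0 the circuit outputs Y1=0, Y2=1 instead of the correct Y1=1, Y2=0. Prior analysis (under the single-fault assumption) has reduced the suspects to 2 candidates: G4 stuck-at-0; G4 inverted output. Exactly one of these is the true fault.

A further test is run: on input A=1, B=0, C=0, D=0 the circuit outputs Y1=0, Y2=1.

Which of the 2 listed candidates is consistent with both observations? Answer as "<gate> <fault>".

G4 stuck-at-0

Evaluate each candidate on input A=1, B=0, C=0, D=0:
  G4 stuck-at-0: G0=1, G1=0, G2=1, G3=1, G4=0 [stuck-at-0], G5=0, G6=1 → Y1=0, Y2=1 — matches
  G4 inverted output: G0=1, G1=0, G2=1, G3=1, G4=1 [inverted output], G5=1, G6=0 → Y1=1, Y2=0 — eliminated
Only G4 stuck-at-0 reproduces the observed Y1=0, Y2=1.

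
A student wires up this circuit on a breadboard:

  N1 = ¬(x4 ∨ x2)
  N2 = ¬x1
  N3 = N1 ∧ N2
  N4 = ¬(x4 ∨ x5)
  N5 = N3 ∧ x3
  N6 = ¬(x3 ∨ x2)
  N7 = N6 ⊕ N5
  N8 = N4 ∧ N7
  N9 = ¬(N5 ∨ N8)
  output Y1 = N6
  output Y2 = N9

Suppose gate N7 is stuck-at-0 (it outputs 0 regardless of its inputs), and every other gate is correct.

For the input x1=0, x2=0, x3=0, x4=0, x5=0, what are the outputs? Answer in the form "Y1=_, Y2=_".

Propagate with N7 forced: N1=1, N2=1, N3=1, N4=1, N5=0, N6=1, N7=0 [stuck-at-0], N8=0, N9=1.
So the outputs are Y1=1, Y2=1. (Without the fault they would be Y1=1, Y2=0.)

Y1=1, Y2=1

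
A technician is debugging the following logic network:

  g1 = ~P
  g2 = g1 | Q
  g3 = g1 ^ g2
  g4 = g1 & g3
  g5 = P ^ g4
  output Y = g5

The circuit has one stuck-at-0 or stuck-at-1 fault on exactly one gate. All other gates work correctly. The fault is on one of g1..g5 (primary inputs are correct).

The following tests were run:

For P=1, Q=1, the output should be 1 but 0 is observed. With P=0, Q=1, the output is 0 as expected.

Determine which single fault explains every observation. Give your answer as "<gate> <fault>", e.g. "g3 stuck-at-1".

g5 stuck-at-0

Fault-free values for test 1 (P=1, Q=1): g1=0, g2=1, g3=1, g4=0, g5=1, giving Y=1. Observed 0.
Test 1: faults giving observed 0 are {g4 stuck-at-1, g5 stuck-at-0}.
Test 2 (P=0, Q=1): fault-free g1=1, g2=1, g3=0, g4=0, g5=0 → 0; observed 0. Eliminates g4 stuck-at-1.
Only g5 stuck-at-0 is consistent with every test.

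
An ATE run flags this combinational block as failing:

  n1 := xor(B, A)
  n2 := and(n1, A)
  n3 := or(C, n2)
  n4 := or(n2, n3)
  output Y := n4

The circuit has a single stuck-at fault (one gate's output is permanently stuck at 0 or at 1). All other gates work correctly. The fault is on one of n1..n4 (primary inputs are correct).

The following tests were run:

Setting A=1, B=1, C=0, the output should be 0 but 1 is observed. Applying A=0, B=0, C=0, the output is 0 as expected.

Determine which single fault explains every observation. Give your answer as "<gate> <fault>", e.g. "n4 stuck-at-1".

n1 stuck-at-1

Fault-free values for test 1 (A=1, B=1, C=0): n1=0, n2=0, n3=0, n4=0, giving Y=0. Observed 1.
Test 1: faults giving observed 1 are {n1 stuck-at-1, n2 stuck-at-1, n3 stuck-at-1, n4 stuck-at-1}.
Test 2 (A=0, B=0, C=0): fault-free n1=0, n2=0, n3=0, n4=0 → 0; observed 0. Eliminates n2 stuck-at-1, n3 stuck-at-1, n4 stuck-at-1.
Only n1 stuck-at-1 is consistent with every test.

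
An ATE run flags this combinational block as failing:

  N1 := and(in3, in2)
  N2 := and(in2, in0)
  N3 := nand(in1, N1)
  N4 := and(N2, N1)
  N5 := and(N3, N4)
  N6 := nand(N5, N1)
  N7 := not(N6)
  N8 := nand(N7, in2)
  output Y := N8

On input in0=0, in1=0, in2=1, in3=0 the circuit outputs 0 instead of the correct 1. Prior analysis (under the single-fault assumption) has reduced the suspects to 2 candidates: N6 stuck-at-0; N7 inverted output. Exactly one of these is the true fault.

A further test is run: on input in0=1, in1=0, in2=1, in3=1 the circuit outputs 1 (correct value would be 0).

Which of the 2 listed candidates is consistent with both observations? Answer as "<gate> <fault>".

Evaluate each candidate on input in0=1, in1=0, in2=1, in3=1:
  N6 stuck-at-0: N1=1, N2=1, N3=1, N4=1, N5=1, N6=0 [stuck-at-0], N7=1, N8=0 → 0 — eliminated
  N7 inverted output: N1=1, N2=1, N3=1, N4=1, N5=1, N6=0, N7=0 [inverted output], N8=1 → 1 — matches
Only N7 inverted output reproduces the observed 1.

N7 inverted output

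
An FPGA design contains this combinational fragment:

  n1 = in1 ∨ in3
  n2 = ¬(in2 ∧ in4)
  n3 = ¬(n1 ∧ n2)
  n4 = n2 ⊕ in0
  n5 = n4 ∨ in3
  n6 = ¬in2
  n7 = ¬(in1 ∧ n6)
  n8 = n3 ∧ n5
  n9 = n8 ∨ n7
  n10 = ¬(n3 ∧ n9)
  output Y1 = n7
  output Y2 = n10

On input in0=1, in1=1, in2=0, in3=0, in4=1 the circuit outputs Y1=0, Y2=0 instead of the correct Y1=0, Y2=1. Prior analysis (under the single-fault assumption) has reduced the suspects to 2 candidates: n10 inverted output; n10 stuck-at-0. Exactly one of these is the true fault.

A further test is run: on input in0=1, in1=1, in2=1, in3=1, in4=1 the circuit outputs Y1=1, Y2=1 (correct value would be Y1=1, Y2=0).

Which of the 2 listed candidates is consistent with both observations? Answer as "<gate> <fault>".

Evaluate each candidate on input in0=1, in1=1, in2=1, in3=1, in4=1:
  n10 inverted output: n1=1, n2=0, n3=1, n4=1, n5=1, n6=0, n7=1, n8=1, n9=1, n10=1 [inverted output] → Y1=1, Y2=1 — matches
  n10 stuck-at-0: n1=1, n2=0, n3=1, n4=1, n5=1, n6=0, n7=1, n8=1, n9=1, n10=0 [stuck-at-0] → Y1=1, Y2=0 — eliminated
Only n10 inverted output reproduces the observed Y1=1, Y2=1.

n10 inverted output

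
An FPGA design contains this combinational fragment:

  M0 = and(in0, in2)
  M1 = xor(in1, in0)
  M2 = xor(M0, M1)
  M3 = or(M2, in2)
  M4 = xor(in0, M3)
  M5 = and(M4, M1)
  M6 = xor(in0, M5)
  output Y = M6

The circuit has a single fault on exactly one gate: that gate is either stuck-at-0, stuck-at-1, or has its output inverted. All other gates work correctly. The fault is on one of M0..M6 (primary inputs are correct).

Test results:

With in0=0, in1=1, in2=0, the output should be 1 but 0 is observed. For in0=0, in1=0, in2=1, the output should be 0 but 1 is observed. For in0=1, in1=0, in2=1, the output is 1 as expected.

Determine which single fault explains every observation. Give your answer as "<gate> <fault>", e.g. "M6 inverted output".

M1 inverted output

Fault-free values for test 1 (in0=0, in1=1, in2=0): M0=0, M1=1, M2=1, M3=1, M4=1, M5=1, M6=1, giving Y=1. Observed 0.
Test 1: faults giving observed 0 are {M0 stuck-at-1, M0 inverted output, M1 stuck-at-0, M1 inverted output, M2 stuck-at-0, M2 inverted output, M3 stuck-at-0, M3 inverted output, M4 stuck-at-0, M4 inverted output, M5 stuck-at-0, M5 inverted output, M6 stuck-at-0, M6 inverted output}.
Test 2 (in0=0, in1=0, in2=1): fault-free M0=0, M1=0, M2=0, M3=1, M4=1, M5=0, M6=0 → 0; observed 1. Eliminates M0 stuck-at-1, M0 inverted output, M1 stuck-at-0, M2 stuck-at-0, M2 inverted output, M3 stuck-at-0, M3 inverted output, M4 stuck-at-0, M4 inverted output, M5 stuck-at-0, M6 stuck-at-0.
Test 3 (in0=1, in1=0, in2=1): fault-free M0=1, M1=1, M2=0, M3=1, M4=0, M5=0, M6=1 → 1; observed 1. Eliminates M5 inverted output, M6 inverted output.
Only M1 inverted output is consistent with every test.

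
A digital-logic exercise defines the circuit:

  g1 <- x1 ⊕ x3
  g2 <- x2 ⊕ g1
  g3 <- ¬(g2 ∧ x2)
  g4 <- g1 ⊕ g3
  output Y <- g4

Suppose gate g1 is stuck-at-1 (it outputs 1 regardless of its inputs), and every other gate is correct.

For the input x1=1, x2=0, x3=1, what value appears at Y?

0

Propagate with g1 forced: g1=1 [stuck-at-1], g2=1, g3=1, g4=0.
So Y = 0. (Without the fault it would be 1.)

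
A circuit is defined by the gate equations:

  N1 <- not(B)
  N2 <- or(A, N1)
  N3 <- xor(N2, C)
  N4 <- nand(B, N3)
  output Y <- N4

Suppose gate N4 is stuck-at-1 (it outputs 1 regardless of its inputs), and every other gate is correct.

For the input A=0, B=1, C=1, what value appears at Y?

Propagate with N4 forced: N1=0, N2=0, N3=1, N4=1 [stuck-at-1].
So Y = 1. (Without the fault it would be 0.)

1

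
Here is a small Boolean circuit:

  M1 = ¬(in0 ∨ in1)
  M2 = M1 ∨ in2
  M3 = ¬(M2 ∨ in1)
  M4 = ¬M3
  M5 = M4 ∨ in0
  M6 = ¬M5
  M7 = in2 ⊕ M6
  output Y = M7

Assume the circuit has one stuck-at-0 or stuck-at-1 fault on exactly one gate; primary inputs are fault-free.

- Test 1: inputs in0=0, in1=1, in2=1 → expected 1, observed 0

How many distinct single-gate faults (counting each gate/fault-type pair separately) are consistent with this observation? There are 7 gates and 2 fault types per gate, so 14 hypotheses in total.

Fault-free: M1=0, M2=1, M3=0, M4=1, M5=1, M6=0, M7=1 → 1. Observed 0.
  M1 stuck-at-0: output 1 ✗
  M1 stuck-at-1: output 1 ✗
  M2 stuck-at-0: output 1 ✗
  M2 stuck-at-1: output 1 ✗
  M3 stuck-at-0: output 1 ✗
  M3 stuck-at-1: output 0 ✓
  M4 stuck-at-0: output 0 ✓
  M4 stuck-at-1: output 1 ✗
  M5 stuck-at-0: output 0 ✓
  M5 stuck-at-1: output 1 ✗
  M6 stuck-at-0: output 1 ✗
  M6 stuck-at-1: output 0 ✓
  M7 stuck-at-0: output 0 ✓
  M7 stuck-at-1: output 1 ✗
Consistent faults: {M3 stuck-at-1, M4 stuck-at-0, M5 stuck-at-0, M6 stuck-at-1, M7 stuck-at-0} — 5 in all.

5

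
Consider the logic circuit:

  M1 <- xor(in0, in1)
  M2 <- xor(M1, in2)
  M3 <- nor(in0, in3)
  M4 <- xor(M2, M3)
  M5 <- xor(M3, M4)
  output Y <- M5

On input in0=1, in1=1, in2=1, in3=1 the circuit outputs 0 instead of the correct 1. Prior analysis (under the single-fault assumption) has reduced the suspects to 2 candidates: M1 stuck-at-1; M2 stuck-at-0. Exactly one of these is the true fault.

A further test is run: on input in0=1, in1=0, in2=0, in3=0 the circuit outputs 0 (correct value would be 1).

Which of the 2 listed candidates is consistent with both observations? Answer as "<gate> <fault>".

M2 stuck-at-0

Evaluate each candidate on input in0=1, in1=0, in2=0, in3=0:
  M1 stuck-at-1: M1=1 [stuck-at-1], M2=1, M3=0, M4=1, M5=1 → 1 — eliminated
  M2 stuck-at-0: M1=1, M2=0 [stuck-at-0], M3=0, M4=0, M5=0 → 0 — matches
Only M2 stuck-at-0 reproduces the observed 0.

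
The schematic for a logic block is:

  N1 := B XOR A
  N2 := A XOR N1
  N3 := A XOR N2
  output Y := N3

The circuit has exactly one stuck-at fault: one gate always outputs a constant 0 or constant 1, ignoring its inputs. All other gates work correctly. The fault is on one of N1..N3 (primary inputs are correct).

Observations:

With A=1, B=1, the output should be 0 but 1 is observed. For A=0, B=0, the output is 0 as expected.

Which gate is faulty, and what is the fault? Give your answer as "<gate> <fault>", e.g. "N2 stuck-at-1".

N2 stuck-at-0

Fault-free values for test 1 (A=1, B=1): N1=0, N2=1, N3=0, giving Y=0. Observed 1.
Test 1: faults giving observed 1 are {N1 stuck-at-1, N2 stuck-at-0, N3 stuck-at-1}.
Test 2 (A=0, B=0): fault-free N1=0, N2=0, N3=0 → 0; observed 0. Eliminates N1 stuck-at-1, N3 stuck-at-1.
Only N2 stuck-at-0 is consistent with every test.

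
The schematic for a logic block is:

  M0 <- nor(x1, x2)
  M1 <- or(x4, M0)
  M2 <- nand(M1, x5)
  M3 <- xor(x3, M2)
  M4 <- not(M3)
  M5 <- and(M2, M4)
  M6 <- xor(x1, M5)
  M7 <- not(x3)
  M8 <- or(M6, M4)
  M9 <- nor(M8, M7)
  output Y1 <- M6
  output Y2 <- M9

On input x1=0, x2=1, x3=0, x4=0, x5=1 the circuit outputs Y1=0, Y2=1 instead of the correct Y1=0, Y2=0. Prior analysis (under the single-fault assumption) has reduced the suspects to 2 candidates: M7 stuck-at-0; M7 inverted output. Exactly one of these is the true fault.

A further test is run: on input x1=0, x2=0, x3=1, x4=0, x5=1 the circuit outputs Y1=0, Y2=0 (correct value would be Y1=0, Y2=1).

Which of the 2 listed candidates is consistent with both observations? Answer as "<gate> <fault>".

Evaluate each candidate on input x1=0, x2=0, x3=1, x4=0, x5=1:
  M7 stuck-at-0: M0=1, M1=1, M2=0, M3=1, M4=0, M5=0, M6=0, M7=0 [stuck-at-0], M8=0, M9=1 → Y1=0, Y2=1 — eliminated
  M7 inverted output: M0=1, M1=1, M2=0, M3=1, M4=0, M5=0, M6=0, M7=1 [inverted output], M8=0, M9=0 → Y1=0, Y2=0 — matches
Only M7 inverted output reproduces the observed Y1=0, Y2=0.

M7 inverted output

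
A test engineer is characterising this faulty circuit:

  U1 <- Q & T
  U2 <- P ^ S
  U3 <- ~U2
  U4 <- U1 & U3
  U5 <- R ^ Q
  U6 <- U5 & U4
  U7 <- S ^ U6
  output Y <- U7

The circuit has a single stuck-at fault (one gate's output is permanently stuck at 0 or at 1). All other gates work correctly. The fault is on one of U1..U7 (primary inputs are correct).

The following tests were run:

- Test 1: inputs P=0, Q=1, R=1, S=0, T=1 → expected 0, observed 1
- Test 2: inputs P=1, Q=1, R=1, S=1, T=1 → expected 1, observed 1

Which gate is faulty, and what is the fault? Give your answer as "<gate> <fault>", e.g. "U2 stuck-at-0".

Fault-free values for test 1 (P=0, Q=1, R=1, S=0, T=1): U1=1, U2=0, U3=1, U4=1, U5=0, U6=0, U7=0, giving Y=0. Observed 1.
Test 1: faults giving observed 1 are {U5 stuck-at-1, U6 stuck-at-1, U7 stuck-at-1}.
Test 2 (P=1, Q=1, R=1, S=1, T=1): fault-free U1=1, U2=0, U3=1, U4=1, U5=0, U6=0, U7=1 → 1; observed 1. Eliminates U5 stuck-at-1, U6 stuck-at-1.
Only U7 stuck-at-1 is consistent with every test.

U7 stuck-at-1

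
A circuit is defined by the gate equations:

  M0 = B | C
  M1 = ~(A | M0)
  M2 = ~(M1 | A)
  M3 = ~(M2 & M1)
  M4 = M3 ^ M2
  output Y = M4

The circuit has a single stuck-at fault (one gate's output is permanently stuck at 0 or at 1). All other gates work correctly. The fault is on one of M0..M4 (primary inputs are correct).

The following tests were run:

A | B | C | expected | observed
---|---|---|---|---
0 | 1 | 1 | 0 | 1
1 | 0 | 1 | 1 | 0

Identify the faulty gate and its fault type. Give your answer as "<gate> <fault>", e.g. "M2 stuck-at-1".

M3 stuck-at-0

Fault-free values for test 1 (A=0, B=1, C=1): M0=1, M1=0, M2=1, M3=1, M4=0, giving Y=0. Observed 1.
Test 1: faults giving observed 1 are {M0 stuck-at-0, M1 stuck-at-1, M2 stuck-at-0, M3 stuck-at-0, M4 stuck-at-1}.
Test 2 (A=1, B=0, C=1): fault-free M0=1, M1=0, M2=0, M3=1, M4=1 → 1; observed 0. Eliminates M0 stuck-at-0, M1 stuck-at-1, M2 stuck-at-0, M4 stuck-at-1.
Only M3 stuck-at-0 is consistent with every test.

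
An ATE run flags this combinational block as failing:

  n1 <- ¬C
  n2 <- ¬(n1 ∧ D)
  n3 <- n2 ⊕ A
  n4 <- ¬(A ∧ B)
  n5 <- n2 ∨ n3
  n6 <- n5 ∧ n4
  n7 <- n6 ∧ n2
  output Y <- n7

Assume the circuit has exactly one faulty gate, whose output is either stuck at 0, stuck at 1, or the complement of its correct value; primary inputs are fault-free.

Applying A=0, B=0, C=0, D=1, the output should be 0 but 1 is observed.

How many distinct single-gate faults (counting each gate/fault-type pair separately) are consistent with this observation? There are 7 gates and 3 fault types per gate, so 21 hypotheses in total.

6

Fault-free: n1=1, n2=0, n3=0, n4=1, n5=0, n6=0, n7=0 → 0. Observed 1.
  n1: stuck-at-0, inverted output ✓; others ✗
  n2: stuck-at-1, inverted output ✓; others ✗
  n3: none of the 3 fault types match ✗
  n4: none of the 3 fault types match ✗
  n5: none of the 3 fault types match ✗
  n6: none of the 3 fault types match ✗
  n7: stuck-at-1, inverted output ✓; others ✗
Consistent faults: {n1 stuck-at-0, n1 inverted output, n2 stuck-at-1, n2 inverted output, n7 stuck-at-1, n7 inverted output} — 6 in all.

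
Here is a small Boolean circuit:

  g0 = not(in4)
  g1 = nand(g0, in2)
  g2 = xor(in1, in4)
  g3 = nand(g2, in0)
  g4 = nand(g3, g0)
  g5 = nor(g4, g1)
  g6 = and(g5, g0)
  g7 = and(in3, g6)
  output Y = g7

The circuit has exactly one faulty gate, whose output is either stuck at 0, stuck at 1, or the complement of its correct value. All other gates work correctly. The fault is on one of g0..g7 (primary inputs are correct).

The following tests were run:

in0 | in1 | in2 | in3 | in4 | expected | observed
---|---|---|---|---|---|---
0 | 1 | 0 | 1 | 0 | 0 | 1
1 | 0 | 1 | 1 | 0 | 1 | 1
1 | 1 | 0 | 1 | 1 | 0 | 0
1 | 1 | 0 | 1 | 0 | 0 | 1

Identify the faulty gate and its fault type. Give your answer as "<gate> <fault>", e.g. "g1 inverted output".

Fault-free values for test 1 (in0=0, in1=1, in2=0, in3=1, in4=0): g0=1, g1=1, g2=1, g3=1, g4=0, g5=0, g6=0, g7=0, giving Y=0. Observed 1.
Test 1: faults giving observed 1 are {g1 stuck-at-0, g1 inverted output, g5 stuck-at-1, g5 inverted output, g6 stuck-at-1, g6 inverted output, g7 stuck-at-1, g7 inverted output}.
Test 2 (in0=1, in1=0, in2=1, in3=1, in4=0): fault-free g0=1, g1=0, g2=0, g3=1, g4=0, g5=1, g6=1, g7=1 → 1; observed 1. Eliminates g1 inverted output, g5 inverted output, g6 inverted output, g7 inverted output.
Test 3 (in0=1, in1=1, in2=0, in3=1, in4=1): fault-free g0=0, g1=1, g2=0, g3=1, g4=1, g5=0, g6=0, g7=0 → 0; observed 0. Eliminates g6 stuck-at-1, g7 stuck-at-1.
Test 4 (in0=1, in1=1, in2=0, in3=1, in4=0): fault-free g0=1, g1=1, g2=1, g3=0, g4=1, g5=0, g6=0, g7=0 → 0; observed 1. Eliminates g1 stuck-at-0.
Only g5 stuck-at-1 is consistent with every test.

g5 stuck-at-1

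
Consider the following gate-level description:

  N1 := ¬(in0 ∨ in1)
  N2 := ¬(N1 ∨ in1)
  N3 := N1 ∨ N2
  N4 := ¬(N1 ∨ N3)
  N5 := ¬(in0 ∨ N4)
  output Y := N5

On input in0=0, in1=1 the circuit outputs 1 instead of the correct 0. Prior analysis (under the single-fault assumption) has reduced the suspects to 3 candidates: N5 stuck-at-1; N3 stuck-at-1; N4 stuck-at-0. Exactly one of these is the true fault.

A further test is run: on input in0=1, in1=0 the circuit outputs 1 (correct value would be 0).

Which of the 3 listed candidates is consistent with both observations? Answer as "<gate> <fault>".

Evaluate each candidate on input in0=1, in1=0:
  N5 stuck-at-1: N1=0, N2=1, N3=1, N4=0, N5=1 [stuck-at-1] → 1 — matches
  N3 stuck-at-1: N1=0, N2=1, N3=1 [stuck-at-1], N4=0, N5=0 → 0 — eliminated
  N4 stuck-at-0: N1=0, N2=1, N3=1, N4=0 [stuck-at-0], N5=0 → 0 — eliminated
Only N5 stuck-at-1 reproduces the observed 1.

N5 stuck-at-1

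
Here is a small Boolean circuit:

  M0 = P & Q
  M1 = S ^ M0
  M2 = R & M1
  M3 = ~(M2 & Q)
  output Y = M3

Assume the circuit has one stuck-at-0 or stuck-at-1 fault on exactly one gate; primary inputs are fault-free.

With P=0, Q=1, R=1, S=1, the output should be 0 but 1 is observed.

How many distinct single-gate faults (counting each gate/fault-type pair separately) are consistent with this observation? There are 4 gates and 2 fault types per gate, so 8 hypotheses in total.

Fault-free: M0=0, M1=1, M2=1, M3=0 → 0. Observed 1.
  M0 stuck-at-0: output 0 ✗
  M0 stuck-at-1: output 1 ✓
  M1 stuck-at-0: output 1 ✓
  M1 stuck-at-1: output 0 ✗
  M2 stuck-at-0: output 1 ✓
  M2 stuck-at-1: output 0 ✗
  M3 stuck-at-0: output 0 ✗
  M3 stuck-at-1: output 1 ✓
Consistent faults: {M0 stuck-at-1, M1 stuck-at-0, M2 stuck-at-0, M3 stuck-at-1} — 4 in all.

4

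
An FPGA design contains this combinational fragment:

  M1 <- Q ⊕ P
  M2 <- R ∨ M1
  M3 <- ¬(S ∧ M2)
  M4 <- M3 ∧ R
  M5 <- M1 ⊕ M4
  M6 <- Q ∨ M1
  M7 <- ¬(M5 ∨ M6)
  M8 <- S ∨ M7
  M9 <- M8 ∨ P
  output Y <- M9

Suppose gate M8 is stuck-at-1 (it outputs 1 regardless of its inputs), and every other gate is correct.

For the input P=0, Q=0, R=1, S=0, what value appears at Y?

Propagate with M8 forced: M1=0, M2=1, M3=1, M4=1, M5=1, M6=0, M7=0, M8=1 [stuck-at-1], M9=1.
So Y = 1. (Without the fault it would be 0.)

1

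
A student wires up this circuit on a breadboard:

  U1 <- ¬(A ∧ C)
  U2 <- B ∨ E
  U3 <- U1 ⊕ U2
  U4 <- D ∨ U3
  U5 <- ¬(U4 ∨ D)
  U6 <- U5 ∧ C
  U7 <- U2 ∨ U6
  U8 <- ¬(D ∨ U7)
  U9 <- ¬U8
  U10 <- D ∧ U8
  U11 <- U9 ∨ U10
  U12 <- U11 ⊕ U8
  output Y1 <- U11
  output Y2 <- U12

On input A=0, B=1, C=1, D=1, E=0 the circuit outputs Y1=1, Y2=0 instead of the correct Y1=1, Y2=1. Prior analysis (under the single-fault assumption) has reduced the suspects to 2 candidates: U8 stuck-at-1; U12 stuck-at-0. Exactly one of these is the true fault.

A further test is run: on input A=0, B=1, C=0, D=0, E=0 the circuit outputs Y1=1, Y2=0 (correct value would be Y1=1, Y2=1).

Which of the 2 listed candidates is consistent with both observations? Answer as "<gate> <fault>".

U12 stuck-at-0

Evaluate each candidate on input A=0, B=1, C=0, D=0, E=0:
  U8 stuck-at-1: U1=1, U2=1, U3=0, U4=0, U5=1, U6=0, U7=1, U8=1 [stuck-at-1], U9=0, U10=0, U11=0, U12=1 → Y1=0, Y2=1 — eliminated
  U12 stuck-at-0: U1=1, U2=1, U3=0, U4=0, U5=1, U6=0, U7=1, U8=0, U9=1, U10=0, U11=1, U12=0 [stuck-at-0] → Y1=1, Y2=0 — matches
Only U12 stuck-at-0 reproduces the observed Y1=1, Y2=0.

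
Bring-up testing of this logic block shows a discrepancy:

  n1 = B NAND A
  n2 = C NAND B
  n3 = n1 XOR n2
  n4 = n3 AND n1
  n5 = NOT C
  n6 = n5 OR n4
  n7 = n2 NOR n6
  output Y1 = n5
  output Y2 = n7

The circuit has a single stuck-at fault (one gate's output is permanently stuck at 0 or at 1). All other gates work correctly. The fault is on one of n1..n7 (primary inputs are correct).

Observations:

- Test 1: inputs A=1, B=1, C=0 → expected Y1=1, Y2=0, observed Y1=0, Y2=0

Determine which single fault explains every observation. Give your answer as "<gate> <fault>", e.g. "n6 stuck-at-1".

Fault-free values for test 1 (A=1, B=1, C=0): n1=0, n2=1, n3=1, n4=0, n5=1, n6=1, n7=0, giving Y1=1, Y2=0. Observed Y1=0, Y2=0.
Test 1: faults giving observed Y1=0, Y2=0 are {n5 stuck-at-0}.
Only n5 stuck-at-0 is consistent with every test.

n5 stuck-at-0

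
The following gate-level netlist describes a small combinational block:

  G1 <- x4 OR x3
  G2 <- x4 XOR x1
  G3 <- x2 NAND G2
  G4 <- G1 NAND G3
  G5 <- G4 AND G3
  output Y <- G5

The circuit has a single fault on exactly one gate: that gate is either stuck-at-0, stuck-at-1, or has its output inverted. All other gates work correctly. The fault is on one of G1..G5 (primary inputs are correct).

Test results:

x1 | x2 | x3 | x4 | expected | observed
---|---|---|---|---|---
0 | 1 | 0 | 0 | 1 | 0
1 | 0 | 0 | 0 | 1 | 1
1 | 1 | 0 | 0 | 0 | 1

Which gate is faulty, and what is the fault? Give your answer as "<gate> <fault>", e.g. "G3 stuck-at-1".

G2 inverted output

Fault-free values for test 1 (x1=0, x2=1, x3=0, x4=0): G1=0, G2=0, G3=1, G4=1, G5=1, giving Y=1. Observed 0.
Test 1: faults giving observed 0 are {G1 stuck-at-1, G1 inverted output, G2 stuck-at-1, G2 inverted output, G3 stuck-at-0, G3 inverted output, G4 stuck-at-0, G4 inverted output, G5 stuck-at-0, G5 inverted output}.
Test 2 (x1=1, x2=0, x3=0, x4=0): fault-free G1=0, G2=1, G3=1, G4=1, G5=1 → 1; observed 1. Eliminates G1 stuck-at-1, G1 inverted output, G3 stuck-at-0, G3 inverted output, G4 stuck-at-0, G4 inverted output, G5 stuck-at-0, G5 inverted output.
Test 3 (x1=1, x2=1, x3=0, x4=0): fault-free G1=0, G2=1, G3=0, G4=1, G5=0 → 0; observed 1. Eliminates G2 stuck-at-1.
Only G2 inverted output is consistent with every test.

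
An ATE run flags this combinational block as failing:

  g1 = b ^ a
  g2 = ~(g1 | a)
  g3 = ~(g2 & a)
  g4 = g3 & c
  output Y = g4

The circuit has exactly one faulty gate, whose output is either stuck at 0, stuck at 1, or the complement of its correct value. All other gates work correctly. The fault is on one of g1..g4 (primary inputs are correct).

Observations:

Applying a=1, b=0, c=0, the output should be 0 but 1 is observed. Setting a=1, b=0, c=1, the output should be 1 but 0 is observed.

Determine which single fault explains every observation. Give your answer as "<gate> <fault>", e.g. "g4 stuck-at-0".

Fault-free values for test 1 (a=1, b=0, c=0): g1=1, g2=0, g3=1, g4=0, giving Y=0. Observed 1.
Test 1: faults giving observed 1 are {g4 stuck-at-1, g4 inverted output}.
Test 2 (a=1, b=0, c=1): fault-free g1=1, g2=0, g3=1, g4=1 → 1; observed 0. Eliminates g4 stuck-at-1.
Only g4 inverted output is consistent with every test.

g4 inverted output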